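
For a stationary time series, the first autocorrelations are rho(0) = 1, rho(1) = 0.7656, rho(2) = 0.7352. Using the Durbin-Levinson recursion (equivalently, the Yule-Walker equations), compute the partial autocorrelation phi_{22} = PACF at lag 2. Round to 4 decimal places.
\phi_{22} = 0.3602

The PACF at lag k is phi_{kk}, the last component of the solution
to the Yule-Walker system G_k phi = r_k where
  (G_k)_{ij} = rho(|i - j|), (r_k)_i = rho(i), i,j = 1..k.
Equivalently, Durbin-Levinson gives phi_{kk} iteratively:
  phi_{11} = rho(1)
  phi_{kk} = [rho(k) - sum_{j=1..k-1} phi_{k-1,j} rho(k-j)]
            / [1 - sum_{j=1..k-1} phi_{k-1,j} rho(j)],
  phi_{k,j} = phi_{k-1,j} - phi_{kk} phi_{k-1,k-j},  j = 1..k-1.
Step k = 1:
  phi_11 = rho(1) = 0.7656.
Step k = 2:
  phi_22 = [rho(2) - phi_11 rho(1)] / [1 - phi_11 rho(1)] = [0.7352 - (0.7656)(0.7656)] / [1 - (0.7656)(0.7656)]
         = 0.14905664 / 0.41385664 = 0.3602.
Therefore phi_{22} = 0.3602.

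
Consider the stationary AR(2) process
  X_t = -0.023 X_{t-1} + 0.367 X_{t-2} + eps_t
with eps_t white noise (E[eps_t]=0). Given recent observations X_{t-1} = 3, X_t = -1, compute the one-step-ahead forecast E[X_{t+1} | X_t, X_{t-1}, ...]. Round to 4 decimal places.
E[X_{t+1} \mid \mathcal F_t] = 1.1240

For an AR(p) model X_t = c + sum_i phi_i X_{t-i} + eps_t, the
one-step-ahead conditional mean is
  E[X_{t+1} | X_t, ...] = c + sum_i phi_i X_{t+1-i}.
Substitute known values:
  E[X_{t+1} | ...] = (-0.023) * (-1) + (0.367) * (3)
                   = 1.1240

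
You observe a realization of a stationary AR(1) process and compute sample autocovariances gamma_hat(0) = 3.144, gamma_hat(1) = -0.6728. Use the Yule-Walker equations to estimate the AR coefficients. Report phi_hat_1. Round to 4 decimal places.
\hat\phi_{1} = -0.2140

The Yule-Walker equations for an AR(p) process read, in matrix form,
  Gamma_p phi = r_p,   with   (Gamma_p)_{ij} = gamma(|i - j|),
                       (r_p)_i = gamma(i),   i,j = 1..p.
Substitute the sample gammas (Toeplitz matrix and right-hand side of size 1):
  Gamma_p = [[3.144]]
  r_p     = [-0.6728]
With p = 1 this is the single equation gamma(0) phi_1 = gamma(1):
  phi_hat_1 = gamma(1) / gamma(0) = -0.6728 / 3.144 = -0.2140.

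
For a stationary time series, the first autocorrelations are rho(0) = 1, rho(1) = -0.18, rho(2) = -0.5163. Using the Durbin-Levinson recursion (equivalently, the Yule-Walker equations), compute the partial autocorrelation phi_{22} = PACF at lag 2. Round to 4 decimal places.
\phi_{22} = -0.5671

The PACF at lag k is phi_{kk}, the last component of the solution
to the Yule-Walker system G_k phi = r_k where
  (G_k)_{ij} = rho(|i - j|), (r_k)_i = rho(i), i,j = 1..k.
Equivalently, Durbin-Levinson gives phi_{kk} iteratively:
  phi_{11} = rho(1)
  phi_{kk} = [rho(k) - sum_{j=1..k-1} phi_{k-1,j} rho(k-j)]
            / [1 - sum_{j=1..k-1} phi_{k-1,j} rho(j)],
  phi_{k,j} = phi_{k-1,j} - phi_{kk} phi_{k-1,k-j},  j = 1..k-1.
Step k = 1:
  phi_11 = rho(1) = -0.18.
Step k = 2:
  phi_22 = [rho(2) - phi_11 rho(1)] / [1 - phi_11 rho(1)] = [-0.5163 - (-0.18)(-0.18)] / [1 - (-0.18)(-0.18)]
         = -0.5487 / 0.9676 = -0.5671.
Therefore phi_{22} = -0.5671.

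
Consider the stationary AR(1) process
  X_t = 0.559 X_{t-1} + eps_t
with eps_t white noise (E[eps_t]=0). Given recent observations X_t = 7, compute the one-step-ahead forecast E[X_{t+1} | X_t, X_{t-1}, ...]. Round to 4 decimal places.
E[X_{t+1} \mid \mathcal F_t] = 3.9130

For an AR(p) model X_t = c + sum_i phi_i X_{t-i} + eps_t, the
one-step-ahead conditional mean is
  E[X_{t+1} | X_t, ...] = c + sum_i phi_i X_{t+1-i}.
Substitute known values:
  E[X_{t+1} | ...] = (0.559) * (7)
                   = 3.9130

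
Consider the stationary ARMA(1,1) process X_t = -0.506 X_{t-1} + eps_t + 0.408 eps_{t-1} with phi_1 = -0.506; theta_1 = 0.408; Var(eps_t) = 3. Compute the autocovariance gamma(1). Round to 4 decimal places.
\gamma(1) = -0.3136

Multiply the model equation by X_{t-k} and take expectations. With theta_0 = psi_0 = 1 and psi_j the MA(infinity) weights, this gives
  gamma(k) - sum_i phi_i gamma(k-i) = c_k,
  c_k = sigma^2 * sum_{j=k..q} theta_j psi_{j-k}   (c_k = 0 for k > q),
using gamma(-m) = gamma(m).
psi-weights needed (psi_j = theta_j + sum_i phi_i psi_{j-i}):
  psi_1 = theta_1 + phi_1 = 0.408 + (-0.506) = -0.098
Right-hand sides:
  c_0 = sigma^2 (1 + theta_1 psi_1) = 3 * (1 + (0.408)(-0.098)) = 3 * 0.960016 = 2.880048
  c_1 = sigma^2 theta_1 = 3 * (0.408) = 1.224
  c_2 = 0
Equations for k = 0 and k = 1 (AR order 1):
  gamma(0) = phi_1 gamma(1) + c_0
  gamma(1) = phi_1 gamma(0) + c_1
Substituting the second into the first: gamma(0) (1 - phi_1^2) = c_0 + phi_1 c_1, so
  gamma(0) = (c_0 + phi_1 c_1) / (1 - phi_1^2) = (2.880048 + (-0.506)(1.224)) / (1 - (-0.506)^2) = 2.260704 / 0.743964 = 3.038728.
  gamma(1) = phi_1 gamma(0) + c_1 = (-0.506)(3.038728) + (1.224) = -0.313596.
Therefore gamma(1) = -0.3136 (to 4 decimal places).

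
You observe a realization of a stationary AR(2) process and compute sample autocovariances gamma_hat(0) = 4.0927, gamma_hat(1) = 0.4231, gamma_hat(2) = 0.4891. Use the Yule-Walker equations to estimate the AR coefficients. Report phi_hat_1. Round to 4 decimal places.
\hat\phi_{1} = 0.0920

The Yule-Walker equations for an AR(p) process read, in matrix form,
  Gamma_p phi = r_p,   with   (Gamma_p)_{ij} = gamma(|i - j|),
                       (r_p)_i = gamma(i),   i,j = 1..p.
Substitute the sample gammas (Toeplitz matrix and right-hand side of size 2):
  Gamma_p = [[4.0927, 0.4231], [0.4231, 4.0927]]
  r_p     = [0.4231, 0.4891]
Written out:
  4.0927 phi_1 + 0.4231 phi_2 = 0.4231
  0.4231 phi_1 + 4.0927 phi_2 = 0.4891
Solve by Cramer's rule:
  det = gamma(0)^2 - gamma(1)^2 = (4.0927)^2 - (0.4231)^2 = 16.75019329 - 0.17901361 = 16.57117968
  phi_hat_1 = [gamma(1) gamma(0) - gamma(1) gamma(2)] / det = [(0.4231)(4.0927) - (0.4231)(0.4891)] / 16.57117968 = 1.52468316 / 16.57117968 = 0.092
  phi_hat_2 = [gamma(0) gamma(2) - gamma(1)^2] / det = [(4.0927)(0.4891) - (0.4231)^2] / 16.57117968 = 1.82272596 / 16.57117968 = 0.11
So phi_hat = [0.0920, 0.1100].
Therefore phi_hat_1 = 0.0920.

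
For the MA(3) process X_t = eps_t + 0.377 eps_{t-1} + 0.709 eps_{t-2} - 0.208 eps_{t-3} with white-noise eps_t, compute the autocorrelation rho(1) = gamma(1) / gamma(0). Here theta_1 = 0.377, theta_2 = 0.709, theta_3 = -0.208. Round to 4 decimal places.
\rho(1) = 0.2943

For an MA(q) process with theta_0 = 1, the autocovariance is
  gamma(k) = sigma^2 * sum_{i=0..q-k} theta_i * theta_{i+k},
and rho(k) = gamma(k) / gamma(0). Sigma^2 cancels.
  numerator   = (1)*(0.377) + (0.377)*(0.709) + (0.709)*(-0.208) = 0.496821.
  denominator = (1)^2 + (0.377)^2 + (0.709)^2 + (-0.208)^2 = 1.688074.
  rho(1) = 0.496821 / 1.688074 = 0.2943.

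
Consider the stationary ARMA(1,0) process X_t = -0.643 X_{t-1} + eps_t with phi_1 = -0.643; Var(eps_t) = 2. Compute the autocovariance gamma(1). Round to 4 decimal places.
\gamma(1) = -2.1925

Multiply the model equation by X_{t-k} and take expectations. With theta_0 = psi_0 = 1 and psi_j the MA(infinity) weights, this gives
  gamma(k) - sum_i phi_i gamma(k-i) = c_k,
  c_k = sigma^2 * sum_{j=k..q} theta_j psi_{j-k}   (c_k = 0 for k > q),
using gamma(-m) = gamma(m).
Pure AR (q = 0): c_0 = sigma^2 = 2, c_k = 0 for k >= 1.
Equations for k = 0 and k = 1 (AR order 1):
  gamma(0) = phi_1 gamma(1) + c_0
  gamma(1) = phi_1 gamma(0) + c_1
Substituting the second into the first: gamma(0) (1 - phi_1^2) = c_0 + phi_1 c_1, so
  gamma(0) = c_0 / (1 - phi_1^2) = 2 / (1 - (-0.643)^2) = 2 / 0.586551 = 3.409763.
  gamma(1) = phi_1 gamma(0) = (-0.643)(3.409763) = -2.192478.
Therefore gamma(1) = -2.1925 (to 4 decimal places).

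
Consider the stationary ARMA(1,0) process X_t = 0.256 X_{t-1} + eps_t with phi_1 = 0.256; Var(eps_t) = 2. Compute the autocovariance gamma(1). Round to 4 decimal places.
\gamma(1) = 0.5479

Multiply the model equation by X_{t-k} and take expectations. With theta_0 = psi_0 = 1 and psi_j the MA(infinity) weights, this gives
  gamma(k) - sum_i phi_i gamma(k-i) = c_k,
  c_k = sigma^2 * sum_{j=k..q} theta_j psi_{j-k}   (c_k = 0 for k > q),
using gamma(-m) = gamma(m).
Pure AR (q = 0): c_0 = sigma^2 = 2, c_k = 0 for k >= 1.
Equations for k = 0 and k = 1 (AR order 1):
  gamma(0) = phi_1 gamma(1) + c_0
  gamma(1) = phi_1 gamma(0) + c_1
Substituting the second into the first: gamma(0) (1 - phi_1^2) = c_0 + phi_1 c_1, so
  gamma(0) = c_0 / (1 - phi_1^2) = 2 / (1 - (0.256)^2) = 2 / 0.934464 = 2.140264.
  gamma(1) = phi_1 gamma(0) = (0.256)(2.140264) = 0.547908.
Therefore gamma(1) = 0.5479 (to 4 decimal places).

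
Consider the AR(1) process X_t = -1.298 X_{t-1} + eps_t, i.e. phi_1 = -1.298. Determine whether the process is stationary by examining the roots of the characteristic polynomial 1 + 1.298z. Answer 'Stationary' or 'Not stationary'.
\text{Not stationary}

The AR(p) characteristic polynomial is P(z) = 1 + 1.298z.
Stationarity requires all roots to lie outside the unit circle, i.e. |z| > 1 for every root.
This is linear in z: 1 + (1.298) z = 0  =>  z = -1/(1.298) = -0.770416,  |z| = 0.770416.
Moduli of all roots: 0.7704.
All moduli strictly greater than 1? No.
Verdict: Not stationary.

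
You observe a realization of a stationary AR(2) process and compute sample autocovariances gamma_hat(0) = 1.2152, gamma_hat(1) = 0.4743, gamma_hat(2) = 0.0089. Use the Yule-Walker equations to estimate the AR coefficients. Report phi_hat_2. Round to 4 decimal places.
\hat\phi_{2} = -0.1711

The Yule-Walker equations for an AR(p) process read, in matrix form,
  Gamma_p phi = r_p,   with   (Gamma_p)_{ij} = gamma(|i - j|),
                       (r_p)_i = gamma(i),   i,j = 1..p.
Substitute the sample gammas (Toeplitz matrix and right-hand side of size 2):
  Gamma_p = [[1.2152, 0.4743], [0.4743, 1.2152]]
  r_p     = [0.4743, 0.0089]
Written out:
  1.2152 phi_1 + 0.4743 phi_2 = 0.4743
  0.4743 phi_1 + 1.2152 phi_2 = 0.0089
Solve by Cramer's rule:
  det = gamma(0)^2 - gamma(1)^2 = (1.2152)^2 - (0.4743)^2 = 1.47671104 - 0.22496049 = 1.25175055
  phi_hat_1 = [gamma(1) gamma(0) - gamma(1) gamma(2)] / det = [(0.4743)(1.2152) - (0.4743)(0.0089)] / 1.25175055 = 0.57214809 / 1.25175055 = 0.4571
  phi_hat_2 = [gamma(0) gamma(2) - gamma(1)^2] / det = [(1.2152)(0.0089) - (0.4743)^2] / 1.25175055 = -0.21414521 / 1.25175055 = -0.1711
So phi_hat = [0.4571, -0.1711].
Therefore phi_hat_2 = -0.1711.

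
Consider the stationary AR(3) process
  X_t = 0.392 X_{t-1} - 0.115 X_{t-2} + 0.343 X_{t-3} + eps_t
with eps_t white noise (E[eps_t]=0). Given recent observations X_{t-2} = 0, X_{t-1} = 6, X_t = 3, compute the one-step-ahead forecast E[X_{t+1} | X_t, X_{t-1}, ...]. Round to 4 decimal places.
E[X_{t+1} \mid \mathcal F_t] = 0.4860

For an AR(p) model X_t = c + sum_i phi_i X_{t-i} + eps_t, the
one-step-ahead conditional mean is
  E[X_{t+1} | X_t, ...] = c + sum_i phi_i X_{t+1-i}.
Substitute known values:
  E[X_{t+1} | ...] = (0.392) * (3) + (-0.115) * (6) + (0.343) * (0)
                   = 0.4860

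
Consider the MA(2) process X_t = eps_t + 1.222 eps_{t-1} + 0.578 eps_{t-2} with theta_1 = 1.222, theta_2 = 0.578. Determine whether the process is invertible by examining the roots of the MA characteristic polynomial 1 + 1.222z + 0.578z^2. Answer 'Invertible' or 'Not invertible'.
\text{Invertible}

The MA(q) characteristic polynomial is P(z) = 1 + 1.222z + 0.578z^2.
Invertibility requires all roots to lie outside the unit circle, i.e. |z| > 1 for every root.
Set 1 + (1.222) z + (0.578) z^2 = 0, i.e. a z^2 + b z + c = 0 with a = 0.578, b = 1.222, c = 1.
Discriminant D = b^2 - 4ac = (1.222)^2 - 4*(0.578)*1 = 1.493284 - (2.312) = -0.818716.
D < 0, so the roots are the complex-conjugate pair z = (-b +/- i sqrt(-D)) / (2a) = -1.0571 +/- 0.7827i.
For a conjugate pair |z|^2 = z * conj(z) = (product of roots) = c/a = 1/(0.578) = 1.730104, so |z| = sqrt(1.730104) = 1.3153 for both roots.
Moduli of all roots: 1.3153, 1.3153.
All moduli strictly greater than 1? Yes.
Verdict: Invertible.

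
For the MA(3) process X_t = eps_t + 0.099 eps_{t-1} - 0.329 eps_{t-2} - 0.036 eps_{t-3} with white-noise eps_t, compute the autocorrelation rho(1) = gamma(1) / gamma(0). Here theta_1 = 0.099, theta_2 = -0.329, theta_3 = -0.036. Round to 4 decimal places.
\rho(1) = 0.0699

For an MA(q) process with theta_0 = 1, the autocovariance is
  gamma(k) = sigma^2 * sum_{i=0..q-k} theta_i * theta_{i+k},
and rho(k) = gamma(k) / gamma(0). Sigma^2 cancels.
  numerator   = (1)*(0.099) + (0.099)*(-0.329) + (-0.329)*(-0.036) = 0.078273.
  denominator = (1)^2 + (0.099)^2 + (-0.329)^2 + (-0.036)^2 = 1.119338.
  rho(1) = 0.078273 / 1.119338 = 0.0699.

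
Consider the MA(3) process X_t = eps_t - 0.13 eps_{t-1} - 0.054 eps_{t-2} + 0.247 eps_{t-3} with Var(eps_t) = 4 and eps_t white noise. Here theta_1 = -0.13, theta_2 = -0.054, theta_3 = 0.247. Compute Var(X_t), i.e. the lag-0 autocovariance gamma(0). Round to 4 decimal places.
\gamma(0) = 4.3233

For an MA(q) process X_t = eps_t + sum_i theta_i eps_{t-i} with
Var(eps_t) = sigma^2, the variance is
  gamma(0) = sigma^2 * (1 + sum_i theta_i^2).
  sum_i theta_i^2 = (-0.13)^2 + (-0.054)^2 + (0.247)^2 = 0.0169 + 0.002916 + 0.061009 = 0.080825.
  gamma(0) = 4 * (1 + 0.080825) = 4 * 1.080825 = 4.3233.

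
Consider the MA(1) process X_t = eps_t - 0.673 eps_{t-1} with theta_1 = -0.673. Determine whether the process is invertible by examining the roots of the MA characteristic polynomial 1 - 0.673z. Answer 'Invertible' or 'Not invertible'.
\text{Invertible}

The MA(q) characteristic polynomial is P(z) = 1 - 0.673z.
Invertibility requires all roots to lie outside the unit circle, i.e. |z| > 1 for every root.
This is linear in z: 1 + (-0.673) z = 0  =>  z = -1/(-0.673) = 1.485884,  |z| = 1.485884.
Moduli of all roots: 1.4859.
All moduli strictly greater than 1? Yes.
Verdict: Invertible.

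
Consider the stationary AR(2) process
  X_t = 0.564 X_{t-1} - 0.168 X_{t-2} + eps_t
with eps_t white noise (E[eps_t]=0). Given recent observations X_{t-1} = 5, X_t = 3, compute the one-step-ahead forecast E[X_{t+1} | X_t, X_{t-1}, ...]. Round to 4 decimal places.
E[X_{t+1} \mid \mathcal F_t] = 0.8520

For an AR(p) model X_t = c + sum_i phi_i X_{t-i} + eps_t, the
one-step-ahead conditional mean is
  E[X_{t+1} | X_t, ...] = c + sum_i phi_i X_{t+1-i}.
Substitute known values:
  E[X_{t+1} | ...] = (0.564) * (3) + (-0.168) * (5)
                   = 0.8520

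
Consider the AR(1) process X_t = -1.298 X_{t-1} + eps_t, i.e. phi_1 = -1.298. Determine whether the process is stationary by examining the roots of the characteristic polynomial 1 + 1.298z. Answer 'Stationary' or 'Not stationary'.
\text{Not stationary}

The AR(p) characteristic polynomial is P(z) = 1 + 1.298z.
Stationarity requires all roots to lie outside the unit circle, i.e. |z| > 1 for every root.
This is linear in z: 1 + (1.298) z = 0  =>  z = -1/(1.298) = -0.770416,  |z| = 0.770416.
Moduli of all roots: 0.7704.
All moduli strictly greater than 1? No.
Verdict: Not stationary.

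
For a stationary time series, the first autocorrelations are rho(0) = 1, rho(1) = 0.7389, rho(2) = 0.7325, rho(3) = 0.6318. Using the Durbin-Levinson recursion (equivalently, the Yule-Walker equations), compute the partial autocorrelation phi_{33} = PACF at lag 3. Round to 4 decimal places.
\phi_{33} = 0.0248

The PACF at lag k is phi_{kk}, the last component of the solution
to the Yule-Walker system G_k phi = r_k where
  (G_k)_{ij} = rho(|i - j|), (r_k)_i = rho(i), i,j = 1..k.
Equivalently, Durbin-Levinson gives phi_{kk} iteratively:
  phi_{11} = rho(1)
  phi_{kk} = [rho(k) - sum_{j=1..k-1} phi_{k-1,j} rho(k-j)]
            / [1 - sum_{j=1..k-1} phi_{k-1,j} rho(j)],
  phi_{k,j} = phi_{k-1,j} - phi_{kk} phi_{k-1,k-j},  j = 1..k-1.
Step k = 1:
  phi_11 = rho(1) = 0.7389.
Step k = 2:
  phi_22 = [rho(2) - phi_11 rho(1)] / [1 - phi_11 rho(1)] = [0.7325 - (0.7389)(0.7389)] / [1 - (0.7389)(0.7389)]
         = 0.18652679 / 0.45402679 = 0.410828.
  Update: phi_21 = phi_11 - phi_22 phi_11 = 0.7389 - (0.410828)(0.7389) = 0.435339.
Step k = 3:
  phi_33 = [rho(3) - phi_21 rho(2) - phi_22 rho(1)] / [1 - phi_21 rho(1) - phi_22 rho(2)]
    numerator   = 0.6318 - (0.435339)(0.7325) - (0.410828)(0.7389) = 0.00935329
    denominator = 1 - (0.435339)(0.7389) - (0.410828)(0.7325) = 0.37739641
  phi_33 = 0.00935329 / 0.37739641 = 0.0248.
Therefore phi_{33} = 0.0248.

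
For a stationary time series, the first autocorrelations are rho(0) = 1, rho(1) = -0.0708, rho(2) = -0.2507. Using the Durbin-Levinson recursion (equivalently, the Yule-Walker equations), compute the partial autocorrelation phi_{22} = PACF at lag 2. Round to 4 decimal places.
\phi_{22} = -0.2570

The PACF at lag k is phi_{kk}, the last component of the solution
to the Yule-Walker system G_k phi = r_k where
  (G_k)_{ij} = rho(|i - j|), (r_k)_i = rho(i), i,j = 1..k.
Equivalently, Durbin-Levinson gives phi_{kk} iteratively:
  phi_{11} = rho(1)
  phi_{kk} = [rho(k) - sum_{j=1..k-1} phi_{k-1,j} rho(k-j)]
            / [1 - sum_{j=1..k-1} phi_{k-1,j} rho(j)],
  phi_{k,j} = phi_{k-1,j} - phi_{kk} phi_{k-1,k-j},  j = 1..k-1.
Step k = 1:
  phi_11 = rho(1) = -0.0708.
Step k = 2:
  phi_22 = [rho(2) - phi_11 rho(1)] / [1 - phi_11 rho(1)] = [-0.2507 - (-0.0708)(-0.0708)] / [1 - (-0.0708)(-0.0708)]
         = -0.25571264 / 0.99498736 = -0.257.
Therefore phi_{22} = -0.2570.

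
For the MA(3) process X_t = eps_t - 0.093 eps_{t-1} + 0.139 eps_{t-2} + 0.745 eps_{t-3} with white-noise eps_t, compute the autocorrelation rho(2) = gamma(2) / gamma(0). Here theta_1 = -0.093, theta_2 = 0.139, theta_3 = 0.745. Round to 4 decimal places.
\rho(2) = 0.0440

For an MA(q) process with theta_0 = 1, the autocovariance is
  gamma(k) = sigma^2 * sum_{i=0..q-k} theta_i * theta_{i+k},
and rho(k) = gamma(k) / gamma(0). Sigma^2 cancels.
  numerator   = (1)*(0.139) + (-0.093)*(0.745) = 0.069715.
  denominator = (1)^2 + (-0.093)^2 + (0.139)^2 + (0.745)^2 = 1.582995.
  rho(2) = 0.069715 / 1.582995 = 0.0440.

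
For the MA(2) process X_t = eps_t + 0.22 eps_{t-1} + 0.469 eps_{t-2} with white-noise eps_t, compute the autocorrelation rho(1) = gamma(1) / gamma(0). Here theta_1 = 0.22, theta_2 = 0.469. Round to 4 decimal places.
\rho(1) = 0.2548

For an MA(q) process with theta_0 = 1, the autocovariance is
  gamma(k) = sigma^2 * sum_{i=0..q-k} theta_i * theta_{i+k},
and rho(k) = gamma(k) / gamma(0). Sigma^2 cancels.
  numerator   = (1)*(0.22) + (0.22)*(0.469) = 0.32318.
  denominator = (1)^2 + (0.22)^2 + (0.469)^2 = 1.268361.
  rho(1) = 0.32318 / 1.268361 = 0.2548.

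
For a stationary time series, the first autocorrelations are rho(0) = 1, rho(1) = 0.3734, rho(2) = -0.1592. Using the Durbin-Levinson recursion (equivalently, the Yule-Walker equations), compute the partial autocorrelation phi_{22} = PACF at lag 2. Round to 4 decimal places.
\phi_{22} = -0.3470

The PACF at lag k is phi_{kk}, the last component of the solution
to the Yule-Walker system G_k phi = r_k where
  (G_k)_{ij} = rho(|i - j|), (r_k)_i = rho(i), i,j = 1..k.
Equivalently, Durbin-Levinson gives phi_{kk} iteratively:
  phi_{11} = rho(1)
  phi_{kk} = [rho(k) - sum_{j=1..k-1} phi_{k-1,j} rho(k-j)]
            / [1 - sum_{j=1..k-1} phi_{k-1,j} rho(j)],
  phi_{k,j} = phi_{k-1,j} - phi_{kk} phi_{k-1,k-j},  j = 1..k-1.
Step k = 1:
  phi_11 = rho(1) = 0.3734.
Step k = 2:
  phi_22 = [rho(2) - phi_11 rho(1)] / [1 - phi_11 rho(1)] = [-0.1592 - (0.3734)(0.3734)] / [1 - (0.3734)(0.3734)]
         = -0.29862756 / 0.86057244 = -0.347.
Therefore phi_{22} = -0.3470.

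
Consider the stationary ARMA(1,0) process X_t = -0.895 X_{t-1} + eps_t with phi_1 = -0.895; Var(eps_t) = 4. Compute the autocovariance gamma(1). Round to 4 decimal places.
\gamma(1) = -17.9922

Multiply the model equation by X_{t-k} and take expectations. With theta_0 = psi_0 = 1 and psi_j the MA(infinity) weights, this gives
  gamma(k) - sum_i phi_i gamma(k-i) = c_k,
  c_k = sigma^2 * sum_{j=k..q} theta_j psi_{j-k}   (c_k = 0 for k > q),
using gamma(-m) = gamma(m).
Pure AR (q = 0): c_0 = sigma^2 = 4, c_k = 0 for k >= 1.
Equations for k = 0 and k = 1 (AR order 1):
  gamma(0) = phi_1 gamma(1) + c_0
  gamma(1) = phi_1 gamma(0) + c_1
Substituting the second into the first: gamma(0) (1 - phi_1^2) = c_0 + phi_1 c_1, so
  gamma(0) = c_0 / (1 - phi_1^2) = 4 / (1 - (-0.895)^2) = 4 / 0.198975 = 20.103028.
  gamma(1) = phi_1 gamma(0) = (-0.895)(20.103028) = -17.99221.
Therefore gamma(1) = -17.9922 (to 4 decimal places).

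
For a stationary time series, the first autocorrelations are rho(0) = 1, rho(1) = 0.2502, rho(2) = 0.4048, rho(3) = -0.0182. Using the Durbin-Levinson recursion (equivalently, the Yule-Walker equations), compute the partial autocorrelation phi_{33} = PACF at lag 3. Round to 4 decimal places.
\phi_{33} = -0.2140

The PACF at lag k is phi_{kk}, the last component of the solution
to the Yule-Walker system G_k phi = r_k where
  (G_k)_{ij} = rho(|i - j|), (r_k)_i = rho(i), i,j = 1..k.
Equivalently, Durbin-Levinson gives phi_{kk} iteratively:
  phi_{11} = rho(1)
  phi_{kk} = [rho(k) - sum_{j=1..k-1} phi_{k-1,j} rho(k-j)]
            / [1 - sum_{j=1..k-1} phi_{k-1,j} rho(j)],
  phi_{k,j} = phi_{k-1,j} - phi_{kk} phi_{k-1,k-j},  j = 1..k-1.
Step k = 1:
  phi_11 = rho(1) = 0.2502.
Step k = 2:
  phi_22 = [rho(2) - phi_11 rho(1)] / [1 - phi_11 rho(1)] = [0.4048 - (0.2502)(0.2502)] / [1 - (0.2502)(0.2502)]
         = 0.34219996 / 0.93739996 = 0.365052.
  Update: phi_21 = phi_11 - phi_22 phi_11 = 0.2502 - (0.365052)(0.2502) = 0.158864.
Step k = 3:
  phi_33 = [rho(3) - phi_21 rho(2) - phi_22 rho(1)] / [1 - phi_21 rho(1) - phi_22 rho(2)]
    numerator   = -0.0182 - (0.158864)(0.4048) - (0.365052)(0.2502) = -0.17384419
    denominator = 1 - (0.158864)(0.2502) - (0.365052)(0.4048) = 0.8124791
  phi_33 = -0.17384419 / 0.8124791 = -0.214.
Therefore phi_{33} = -0.2140.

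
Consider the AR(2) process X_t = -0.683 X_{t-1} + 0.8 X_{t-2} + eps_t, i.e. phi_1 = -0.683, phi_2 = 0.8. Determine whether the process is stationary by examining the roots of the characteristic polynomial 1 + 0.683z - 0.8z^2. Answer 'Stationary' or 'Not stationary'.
\text{Not stationary}

The AR(p) characteristic polynomial is P(z) = 1 + 0.683z - 0.8z^2.
Stationarity requires all roots to lie outside the unit circle, i.e. |z| > 1 for every root.
Set 1 + (0.683) z + (-0.8) z^2 = 0, i.e. a z^2 + b z + c = 0 with a = -0.8, b = 0.683, c = 1.
Discriminant D = b^2 - 4ac = (0.683)^2 - 4*(-0.8)*1 = 0.466489 - (-3.2) = 3.666489.
D >= 0, so the roots are real: z = (-b +/- sqrt(D)) / (2a) = (-0.683 +/- 1.914808) / (-1.6).
  z_1 = (-0.683 + 1.914808) / (-1.6) = -0.7699,   |z_1| = 0.7699.
  z_2 = (-0.683 - 1.914808) / (-1.6) = 1.6236,   |z_2| = 1.6236.
Moduli of all roots: 0.7699, 1.6236.
All moduli strictly greater than 1? No.
Verdict: Not stationary.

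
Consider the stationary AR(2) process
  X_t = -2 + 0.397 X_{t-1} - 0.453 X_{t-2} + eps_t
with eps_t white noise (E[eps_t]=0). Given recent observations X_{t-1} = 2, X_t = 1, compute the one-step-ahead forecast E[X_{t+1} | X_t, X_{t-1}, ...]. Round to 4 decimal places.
E[X_{t+1} \mid \mathcal F_t] = -2.5090

For an AR(p) model X_t = c + sum_i phi_i X_{t-i} + eps_t, the
one-step-ahead conditional mean is
  E[X_{t+1} | X_t, ...] = c + sum_i phi_i X_{t+1-i}.
Substitute known values:
  E[X_{t+1} | ...] = -2 + (0.397) * (1) + (-0.453) * (2)
                   = -2.5090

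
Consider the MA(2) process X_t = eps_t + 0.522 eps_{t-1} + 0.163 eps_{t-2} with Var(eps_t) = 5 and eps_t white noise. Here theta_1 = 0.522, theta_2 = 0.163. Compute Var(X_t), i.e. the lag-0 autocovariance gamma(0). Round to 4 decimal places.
\gamma(0) = 6.4953

For an MA(q) process X_t = eps_t + sum_i theta_i eps_{t-i} with
Var(eps_t) = sigma^2, the variance is
  gamma(0) = sigma^2 * (1 + sum_i theta_i^2).
  sum_i theta_i^2 = (0.522)^2 + (0.163)^2 = 0.272484 + 0.026569 = 0.299053.
  gamma(0) = 5 * (1 + 0.299053) = 5 * 1.299053 = 6.495265, which rounds to 6.4953.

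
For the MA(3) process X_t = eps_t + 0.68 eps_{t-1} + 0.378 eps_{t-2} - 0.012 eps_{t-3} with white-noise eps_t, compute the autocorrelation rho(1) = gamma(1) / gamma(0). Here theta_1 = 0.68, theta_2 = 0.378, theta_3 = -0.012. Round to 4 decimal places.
\rho(1) = 0.5808

For an MA(q) process with theta_0 = 1, the autocovariance is
  gamma(k) = sigma^2 * sum_{i=0..q-k} theta_i * theta_{i+k},
and rho(k) = gamma(k) / gamma(0). Sigma^2 cancels.
  numerator   = (1)*(0.68) + (0.68)*(0.378) + (0.378)*(-0.012) = 0.932504.
  denominator = (1)^2 + (0.68)^2 + (0.378)^2 + (-0.012)^2 = 1.605428.
  rho(1) = 0.932504 / 1.605428 = 0.5808.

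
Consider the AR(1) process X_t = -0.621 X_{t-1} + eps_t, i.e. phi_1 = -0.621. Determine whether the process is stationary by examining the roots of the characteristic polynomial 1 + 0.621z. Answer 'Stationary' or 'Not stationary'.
\text{Stationary}

The AR(p) characteristic polynomial is P(z) = 1 + 0.621z.
Stationarity requires all roots to lie outside the unit circle, i.e. |z| > 1 for every root.
This is linear in z: 1 + (0.621) z = 0  =>  z = -1/(0.621) = -1.610306,  |z| = 1.610306.
Moduli of all roots: 1.6103.
All moduli strictly greater than 1? Yes.
Verdict: Stationary.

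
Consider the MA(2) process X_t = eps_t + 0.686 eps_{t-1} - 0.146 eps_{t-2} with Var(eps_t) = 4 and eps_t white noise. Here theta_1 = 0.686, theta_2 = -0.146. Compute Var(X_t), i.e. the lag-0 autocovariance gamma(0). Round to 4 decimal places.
\gamma(0) = 5.9676

For an MA(q) process X_t = eps_t + sum_i theta_i eps_{t-i} with
Var(eps_t) = sigma^2, the variance is
  gamma(0) = sigma^2 * (1 + sum_i theta_i^2).
  sum_i theta_i^2 = (0.686)^2 + (-0.146)^2 = 0.470596 + 0.021316 = 0.491912.
  gamma(0) = 4 * (1 + 0.491912) = 4 * 1.491912 = 5.967648, which rounds to 5.9676.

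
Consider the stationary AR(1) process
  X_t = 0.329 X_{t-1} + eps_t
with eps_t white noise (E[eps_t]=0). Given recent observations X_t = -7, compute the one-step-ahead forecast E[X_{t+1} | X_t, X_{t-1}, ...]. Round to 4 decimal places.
E[X_{t+1} \mid \mathcal F_t] = -2.3030

For an AR(p) model X_t = c + sum_i phi_i X_{t-i} + eps_t, the
one-step-ahead conditional mean is
  E[X_{t+1} | X_t, ...] = c + sum_i phi_i X_{t+1-i}.
Substitute known values:
  E[X_{t+1} | ...] = (0.329) * (-7)
                   = -2.3030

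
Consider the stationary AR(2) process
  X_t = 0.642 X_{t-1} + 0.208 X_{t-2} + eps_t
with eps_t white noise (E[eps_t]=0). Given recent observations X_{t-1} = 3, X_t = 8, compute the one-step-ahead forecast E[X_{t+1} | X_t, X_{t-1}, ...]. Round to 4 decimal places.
E[X_{t+1} \mid \mathcal F_t] = 5.7600

For an AR(p) model X_t = c + sum_i phi_i X_{t-i} + eps_t, the
one-step-ahead conditional mean is
  E[X_{t+1} | X_t, ...] = c + sum_i phi_i X_{t+1-i}.
Substitute known values:
  E[X_{t+1} | ...] = (0.642) * (8) + (0.208) * (3)
                   = 5.7600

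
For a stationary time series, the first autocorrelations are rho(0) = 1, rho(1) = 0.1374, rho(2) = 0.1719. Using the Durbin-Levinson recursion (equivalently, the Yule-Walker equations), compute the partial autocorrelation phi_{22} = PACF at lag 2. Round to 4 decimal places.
\phi_{22} = 0.1560

The PACF at lag k is phi_{kk}, the last component of the solution
to the Yule-Walker system G_k phi = r_k where
  (G_k)_{ij} = rho(|i - j|), (r_k)_i = rho(i), i,j = 1..k.
Equivalently, Durbin-Levinson gives phi_{kk} iteratively:
  phi_{11} = rho(1)
  phi_{kk} = [rho(k) - sum_{j=1..k-1} phi_{k-1,j} rho(k-j)]
            / [1 - sum_{j=1..k-1} phi_{k-1,j} rho(j)],
  phi_{k,j} = phi_{k-1,j} - phi_{kk} phi_{k-1,k-j},  j = 1..k-1.
Step k = 1:
  phi_11 = rho(1) = 0.1374.
Step k = 2:
  phi_22 = [rho(2) - phi_11 rho(1)] / [1 - phi_11 rho(1)] = [0.1719 - (0.1374)(0.1374)] / [1 - (0.1374)(0.1374)]
         = 0.15302124 / 0.98112124 = 0.156.
Therefore phi_{22} = 0.1560.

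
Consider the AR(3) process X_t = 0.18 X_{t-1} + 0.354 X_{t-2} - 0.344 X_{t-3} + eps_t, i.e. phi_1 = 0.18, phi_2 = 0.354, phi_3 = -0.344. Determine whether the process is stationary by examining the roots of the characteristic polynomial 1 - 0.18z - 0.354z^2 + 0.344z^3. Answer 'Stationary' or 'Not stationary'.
\text{Stationary}

The AR(p) characteristic polynomial is P(z) = 1 - 0.18z - 0.354z^2 + 0.344z^3.
Stationarity requires all roots to lie outside the unit circle, i.e. |z| > 1 for every root.
Degree 3: look for a simple real root z0 first, then factor out (1 - z/z0) and solve the remaining quadratic.
Testing z0 = -1.25: P(-1.25) = 1 + (-0.18)(-1.25) + (-0.354)(-1.25)^2 + (0.344)(-1.25)^3
  = 1 + (0.225) + (-0.553125) + (-0.671875) = 0.  So z_0 = -1.25 is a root, |z_0| = 1.25.
Divide out the factor (1 + 0.8 z) = (1 - z/z0) (since 1/z0 = -0.8):
  P(z) = (1 + 0.8 z)(1 + (-0.98) z + (0.43) z^2)
  [check: z-coef -0.98 - (-0.8) = -0.18; z^2-coef 0.43 - (-0.8)(-0.98) = -0.354; z^3-coef -(-0.8)(0.43) = 0.344.]
Remaining roots from the quadratic factor 1 + (-0.98) z + (0.43) z^2:
  Set 1 + (-0.98) z + (0.43) z^2 = 0, i.e. a z^2 + b z + c = 0 with a = 0.43, b = -0.98, c = 1.
  Discriminant D = b^2 - 4ac = (-0.98)^2 - 4*(0.43)*1 = 0.9604 - (1.72) = -0.7596.
  D < 0, so the roots are the complex-conjugate pair z = (-b +/- i sqrt(-D)) / (2a) = 1.1395 +/- 1.0134i.
  For a conjugate pair |z|^2 = z * conj(z) = (product of roots) = c/a = 1/(0.43) = 2.325581, so |z| = sqrt(2.325581) = 1.525 for both roots.
Moduli of all roots: 1.2500, 1.5250, 1.5250.
All moduli strictly greater than 1? Yes.
Verdict: Stationary.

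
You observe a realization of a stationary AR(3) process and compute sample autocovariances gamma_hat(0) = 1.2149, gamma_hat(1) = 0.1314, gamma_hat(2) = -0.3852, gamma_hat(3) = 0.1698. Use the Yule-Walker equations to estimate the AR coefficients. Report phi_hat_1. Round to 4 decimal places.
\hat\phi_{1} = 0.2279

The Yule-Walker equations for an AR(p) process read, in matrix form,
  Gamma_p phi = r_p,   with   (Gamma_p)_{ij} = gamma(|i - j|),
                       (r_p)_i = gamma(i),   i,j = 1..p.
Substitute the sample gammas (Toeplitz matrix and right-hand side of size 3):
  Gamma_p = [[1.2149, 0.1314, -0.3852], [0.1314, 1.2149, 0.1314], [-0.3852, 0.1314, 1.2149]]
  r_p     = [0.1314, -0.3852, 0.1698]
Written out (R1..R3):
  (R1) 1.2149 phi_1 + 0.1314 phi_2 - 0.3852 phi_3 = 0.1314
  (R2) 0.1314 phi_1 + 1.2149 phi_2 + 0.1314 phi_3 = -0.3852
  (R3) -0.3852 phi_1 + 0.1314 phi_2 + 1.2149 phi_3 = 0.1698
Gaussian elimination:
  R2 <- R2 - (0.1314/1.2149) R1 = R2 - (0.108157) R1:  1.200688 phi_2 + 0.173062 phi_3 = -0.399412
  R3 <- R3 - (-0.3852/1.2149) R1 = R3 - (-0.317063) R1:  0.173062 phi_2 + 1.092767 phi_3 = 0.211462
  R3 <- R3 - (0.173062/1.200688) R2 = R3 - (0.144136) R2:  1.067823 phi_3 = 0.269032
Back-substitution:
  phi_hat_3 = 0.269032 / 1.067823 = 0.251944
  phi_hat_2 = (-0.399412 - (0.173062)(0.251944)) / 1.200688 = -0.368967
  phi_hat_1 = (0.1314 - (0.1314)(-0.368967) - (-0.3852)(0.251944)) / 1.2149 = 0.227946
So phi_hat = [0.2279, -0.3690, 0.2519].
Therefore phi_hat_1 = 0.2279.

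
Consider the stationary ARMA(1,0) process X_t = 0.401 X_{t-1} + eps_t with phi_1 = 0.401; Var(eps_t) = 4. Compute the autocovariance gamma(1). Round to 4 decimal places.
\gamma(1) = 1.9113

Multiply the model equation by X_{t-k} and take expectations. With theta_0 = psi_0 = 1 and psi_j the MA(infinity) weights, this gives
  gamma(k) - sum_i phi_i gamma(k-i) = c_k,
  c_k = sigma^2 * sum_{j=k..q} theta_j psi_{j-k}   (c_k = 0 for k > q),
using gamma(-m) = gamma(m).
Pure AR (q = 0): c_0 = sigma^2 = 4, c_k = 0 for k >= 1.
Equations for k = 0 and k = 1 (AR order 1):
  gamma(0) = phi_1 gamma(1) + c_0
  gamma(1) = phi_1 gamma(0) + c_1
Substituting the second into the first: gamma(0) (1 - phi_1^2) = c_0 + phi_1 c_1, so
  gamma(0) = c_0 / (1 - phi_1^2) = 4 / (1 - (0.401)^2) = 4 / 0.839199 = 4.76645.
  gamma(1) = phi_1 gamma(0) = (0.401)(4.76645) = 1.911346.
Therefore gamma(1) = 1.9113 (to 4 decimal places).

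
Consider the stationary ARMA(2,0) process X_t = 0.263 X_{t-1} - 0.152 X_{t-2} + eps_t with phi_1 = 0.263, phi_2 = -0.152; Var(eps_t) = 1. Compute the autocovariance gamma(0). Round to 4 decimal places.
\gamma(0) = 1.0799

Multiply the model equation by X_{t-k} and take expectations. With theta_0 = psi_0 = 1 and psi_j the MA(infinity) weights, this gives
  gamma(k) - sum_i phi_i gamma(k-i) = c_k,
  c_k = sigma^2 * sum_{j=k..q} theta_j psi_{j-k}   (c_k = 0 for k > q),
using gamma(-m) = gamma(m).
Pure AR (q = 0): c_0 = sigma^2 = 1, c_k = 0 for k >= 1.
Equations for k = 0, 1, 2 (AR order 2, c_2 = 0):
  (E0) gamma(0) = phi_1 gamma(1) + phi_2 gamma(2) + c_0
  (E1) gamma(1) = phi_1 gamma(0) + phi_2 gamma(1) + c_1
  (E2) gamma(2) = phi_1 gamma(1) + phi_2 gamma(0)
From (E1): gamma(1) = A gamma(0) + B with
  A = phi_1 / (1 - phi_2) = 0.263 / 1.152 = 0.228299,   B = c_1 / (1 - phi_2) = 0 / 1.152 = 0.
Insert (E2) into (E0): gamma(0) (1 - phi_2^2) = phi_1 (1 + phi_2) gamma(1) + c_0.
  phi_1 (1 + phi_2) = (0.263)(0.848) = 0.223024,   1 - phi_2^2 = 0.976896.
Replace gamma(1) by A gamma(0) + B and collect gamma(0):
  gamma(0) [0.976896 - (0.223024)(0.228299)] = c_0 = 1
  gamma(0) * 0.92598 = 1
  gamma(0) = 1 / 0.92598 = 1.079937.
Therefore gamma(0) = 1.0799 (to 4 decimal places).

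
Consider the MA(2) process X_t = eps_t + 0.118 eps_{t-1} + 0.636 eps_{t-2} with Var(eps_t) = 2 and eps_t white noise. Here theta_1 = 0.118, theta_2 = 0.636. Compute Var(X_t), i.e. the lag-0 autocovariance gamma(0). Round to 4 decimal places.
\gamma(0) = 2.8368

For an MA(q) process X_t = eps_t + sum_i theta_i eps_{t-i} with
Var(eps_t) = sigma^2, the variance is
  gamma(0) = sigma^2 * (1 + sum_i theta_i^2).
  sum_i theta_i^2 = (0.118)^2 + (0.636)^2 = 0.013924 + 0.404496 = 0.41842.
  gamma(0) = 2 * (1 + 0.41842) = 2 * 1.41842 = 2.83684, which rounds to 2.8368.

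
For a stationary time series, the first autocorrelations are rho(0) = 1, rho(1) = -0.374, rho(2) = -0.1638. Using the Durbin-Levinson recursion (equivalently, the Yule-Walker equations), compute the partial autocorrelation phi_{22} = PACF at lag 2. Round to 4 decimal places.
\phi_{22} = -0.3531

The PACF at lag k is phi_{kk}, the last component of the solution
to the Yule-Walker system G_k phi = r_k where
  (G_k)_{ij} = rho(|i - j|), (r_k)_i = rho(i), i,j = 1..k.
Equivalently, Durbin-Levinson gives phi_{kk} iteratively:
  phi_{11} = rho(1)
  phi_{kk} = [rho(k) - sum_{j=1..k-1} phi_{k-1,j} rho(k-j)]
            / [1 - sum_{j=1..k-1} phi_{k-1,j} rho(j)],
  phi_{k,j} = phi_{k-1,j} - phi_{kk} phi_{k-1,k-j},  j = 1..k-1.
Step k = 1:
  phi_11 = rho(1) = -0.374.
Step k = 2:
  phi_22 = [rho(2) - phi_11 rho(1)] / [1 - phi_11 rho(1)] = [-0.1638 - (-0.374)(-0.374)] / [1 - (-0.374)(-0.374)]
         = -0.303676 / 0.860124 = -0.3531.
Therefore phi_{22} = -0.3531.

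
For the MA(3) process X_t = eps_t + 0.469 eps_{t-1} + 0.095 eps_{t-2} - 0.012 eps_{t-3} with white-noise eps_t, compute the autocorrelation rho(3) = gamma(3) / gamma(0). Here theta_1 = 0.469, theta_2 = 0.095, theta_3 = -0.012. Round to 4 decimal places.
\rho(3) = -0.0098

For an MA(q) process with theta_0 = 1, the autocovariance is
  gamma(k) = sigma^2 * sum_{i=0..q-k} theta_i * theta_{i+k},
and rho(k) = gamma(k) / gamma(0). Sigma^2 cancels.
  numerator   = (1)*(-0.012) = -0.012.
  denominator = (1)^2 + (0.469)^2 + (0.095)^2 + (-0.012)^2 = 1.22913.
  rho(3) = -0.012 / 1.22913 = -0.0098.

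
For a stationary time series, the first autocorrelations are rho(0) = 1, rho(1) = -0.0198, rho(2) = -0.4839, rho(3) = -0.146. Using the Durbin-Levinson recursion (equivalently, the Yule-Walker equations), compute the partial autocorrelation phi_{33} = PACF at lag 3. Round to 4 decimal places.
\phi_{33} = -0.2220

The PACF at lag k is phi_{kk}, the last component of the solution
to the Yule-Walker system G_k phi = r_k where
  (G_k)_{ij} = rho(|i - j|), (r_k)_i = rho(i), i,j = 1..k.
Equivalently, Durbin-Levinson gives phi_{kk} iteratively:
  phi_{11} = rho(1)
  phi_{kk} = [rho(k) - sum_{j=1..k-1} phi_{k-1,j} rho(k-j)]
            / [1 - sum_{j=1..k-1} phi_{k-1,j} rho(j)],
  phi_{k,j} = phi_{k-1,j} - phi_{kk} phi_{k-1,k-j},  j = 1..k-1.
Step k = 1:
  phi_11 = rho(1) = -0.0198.
Step k = 2:
  phi_22 = [rho(2) - phi_11 rho(1)] / [1 - phi_11 rho(1)] = [-0.4839 - (-0.0198)(-0.0198)] / [1 - (-0.0198)(-0.0198)]
         = -0.48429204 / 0.99960796 = -0.484482.
  Update: phi_21 = phi_11 - phi_22 phi_11 = -0.0198 - (-0.484482)(-0.0198) = -0.029393.
Step k = 3:
  phi_33 = [rho(3) - phi_21 rho(2) - phi_22 rho(1)] / [1 - phi_21 rho(1) - phi_22 rho(2)]
    numerator   = -0.146 - (-0.029393)(-0.4839) - (-0.484482)(-0.0198) = -0.16981589
    denominator = 1 - (-0.029393)(-0.0198) - (-0.484482)(-0.4839) = 0.7649772
  phi_33 = -0.16981589 / 0.7649772 = -0.222.
Therefore phi_{33} = -0.2220.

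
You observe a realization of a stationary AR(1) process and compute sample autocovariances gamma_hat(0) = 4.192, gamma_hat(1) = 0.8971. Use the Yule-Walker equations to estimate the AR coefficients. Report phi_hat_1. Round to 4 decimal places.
\hat\phi_{1} = 0.2140

The Yule-Walker equations for an AR(p) process read, in matrix form,
  Gamma_p phi = r_p,   with   (Gamma_p)_{ij} = gamma(|i - j|),
                       (r_p)_i = gamma(i),   i,j = 1..p.
Substitute the sample gammas (Toeplitz matrix and right-hand side of size 1):
  Gamma_p = [[4.192]]
  r_p     = [0.8971]
With p = 1 this is the single equation gamma(0) phi_1 = gamma(1):
  phi_hat_1 = gamma(1) / gamma(0) = 0.8971 / 4.192 = 0.2140.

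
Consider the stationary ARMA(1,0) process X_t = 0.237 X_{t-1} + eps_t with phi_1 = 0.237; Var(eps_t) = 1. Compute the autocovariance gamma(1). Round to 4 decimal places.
\gamma(1) = 0.2511

Multiply the model equation by X_{t-k} and take expectations. With theta_0 = psi_0 = 1 and psi_j the MA(infinity) weights, this gives
  gamma(k) - sum_i phi_i gamma(k-i) = c_k,
  c_k = sigma^2 * sum_{j=k..q} theta_j psi_{j-k}   (c_k = 0 for k > q),
using gamma(-m) = gamma(m).
Pure AR (q = 0): c_0 = sigma^2 = 1, c_k = 0 for k >= 1.
Equations for k = 0 and k = 1 (AR order 1):
  gamma(0) = phi_1 gamma(1) + c_0
  gamma(1) = phi_1 gamma(0) + c_1
Substituting the second into the first: gamma(0) (1 - phi_1^2) = c_0 + phi_1 c_1, so
  gamma(0) = c_0 / (1 - phi_1^2) = 1 / (1 - (0.237)^2) = 1 / 0.943831 = 1.059512.
  gamma(1) = phi_1 gamma(0) = (0.237)(1.059512) = 0.251104.
Therefore gamma(1) = 0.2511 (to 4 decimal places).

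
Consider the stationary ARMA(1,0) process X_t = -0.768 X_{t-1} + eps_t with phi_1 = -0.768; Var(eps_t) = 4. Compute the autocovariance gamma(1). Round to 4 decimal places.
\gamma(1) = -7.4895

Multiply the model equation by X_{t-k} and take expectations. With theta_0 = psi_0 = 1 and psi_j the MA(infinity) weights, this gives
  gamma(k) - sum_i phi_i gamma(k-i) = c_k,
  c_k = sigma^2 * sum_{j=k..q} theta_j psi_{j-k}   (c_k = 0 for k > q),
using gamma(-m) = gamma(m).
Pure AR (q = 0): c_0 = sigma^2 = 4, c_k = 0 for k >= 1.
Equations for k = 0 and k = 1 (AR order 1):
  gamma(0) = phi_1 gamma(1) + c_0
  gamma(1) = phi_1 gamma(0) + c_1
Substituting the second into the first: gamma(0) (1 - phi_1^2) = c_0 + phi_1 c_1, so
  gamma(0) = c_0 / (1 - phi_1^2) = 4 / (1 - (-0.768)^2) = 4 / 0.410176 = 9.751911.
  gamma(1) = phi_1 gamma(0) = (-0.768)(9.751911) = -7.489468.
Therefore gamma(1) = -7.4895 (to 4 decimal places).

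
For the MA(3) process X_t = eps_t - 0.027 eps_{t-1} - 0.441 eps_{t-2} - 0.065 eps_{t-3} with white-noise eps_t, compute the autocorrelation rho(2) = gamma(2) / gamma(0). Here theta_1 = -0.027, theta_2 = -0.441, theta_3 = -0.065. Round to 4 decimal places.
\rho(2) = -0.3662

For an MA(q) process with theta_0 = 1, the autocovariance is
  gamma(k) = sigma^2 * sum_{i=0..q-k} theta_i * theta_{i+k},
and rho(k) = gamma(k) / gamma(0). Sigma^2 cancels.
  numerator   = (1)*(-0.441) + (-0.027)*(-0.065) = -0.439245.
  denominator = (1)^2 + (-0.027)^2 + (-0.441)^2 + (-0.065)^2 = 1.199435.
  rho(2) = -0.439245 / 1.199435 = -0.3662.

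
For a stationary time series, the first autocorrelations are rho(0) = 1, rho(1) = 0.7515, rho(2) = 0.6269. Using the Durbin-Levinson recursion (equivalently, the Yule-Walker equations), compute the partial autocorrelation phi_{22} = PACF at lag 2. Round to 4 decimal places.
\phi_{22} = 0.1428

The PACF at lag k is phi_{kk}, the last component of the solution
to the Yule-Walker system G_k phi = r_k where
  (G_k)_{ij} = rho(|i - j|), (r_k)_i = rho(i), i,j = 1..k.
Equivalently, Durbin-Levinson gives phi_{kk} iteratively:
  phi_{11} = rho(1)
  phi_{kk} = [rho(k) - sum_{j=1..k-1} phi_{k-1,j} rho(k-j)]
            / [1 - sum_{j=1..k-1} phi_{k-1,j} rho(j)],
  phi_{k,j} = phi_{k-1,j} - phi_{kk} phi_{k-1,k-j},  j = 1..k-1.
Step k = 1:
  phi_11 = rho(1) = 0.7515.
Step k = 2:
  phi_22 = [rho(2) - phi_11 rho(1)] / [1 - phi_11 rho(1)] = [0.6269 - (0.7515)(0.7515)] / [1 - (0.7515)(0.7515)]
         = 0.06214775 / 0.43524775 = 0.1428.
Therefore phi_{22} = 0.1428.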